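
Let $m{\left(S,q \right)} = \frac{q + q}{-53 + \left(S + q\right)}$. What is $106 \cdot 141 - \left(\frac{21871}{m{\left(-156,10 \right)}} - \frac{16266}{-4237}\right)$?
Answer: $\frac{19707016693}{84740} \approx 2.3256 \cdot 10^{5}$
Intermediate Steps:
$m{\left(S,q \right)} = \frac{2 q}{-53 + S + q}$
$106 \cdot 141 - \left(\frac{21871}{m{\left(-156,10 \right)}} - \frac{16266}{-4237}\right) = 106 \cdot 141 - \left(\frac{21871}{2 \cdot 10 \frac{1}{-53 - 156 + 10}} - \frac{16266}{-4237}\right) = 14946 - \left(\frac{21871}{2 \cdot 10 \frac{1}{-199}} - - \frac{16266}{4237}\right) = 14946 - \left(\frac{21871}{2 \cdot 10 \left(- \frac{1}{199}\right)} + \frac{16266}{4237}\right) = 14946 - \left(\frac{21871}{- \frac{20}{199}} + \frac{16266}{4237}\right) = 14946 - \left(21871 \left(- \frac{199}{20}\right) + \frac{16266}{4237}\right) = 14946 - \left(- \frac{4352329}{20} + \frac{16266}{4237}\right) = 14946 - - \frac{18440492653}{84740} = 14946 + \frac{18440492653}{84740} = \frac{19707016693}{84740}$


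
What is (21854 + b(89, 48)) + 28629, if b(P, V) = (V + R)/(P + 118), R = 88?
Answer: 10450117/207 ≈ 50484.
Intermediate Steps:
b(P, V) = (88 + V)/(118 + P) (b(P, V) = (V + 88)/(P + 118) = (88 + V)/(118 + P))
(21854 + b(89, 48)) + 28629 = (21854 + (88 + 48)/(118 + 89)) + 28629 = (21854 + 136/207) + 28629 = 4523914/207 + 28629 = 10450117/207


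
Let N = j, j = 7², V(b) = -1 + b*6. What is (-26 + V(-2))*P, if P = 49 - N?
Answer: 0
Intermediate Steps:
V(b) = -1 + 6*b
j = 49
N = 49
P = 0 (P = 49 - 1*49 = 49 - 49 = 0)
(-26 + V(-2))*P = (-26 + (-1 + 6*(-2)))*0 = (-26 + (-1 - 12))*0 = (-26 - 13)*0 = -39*0 = 0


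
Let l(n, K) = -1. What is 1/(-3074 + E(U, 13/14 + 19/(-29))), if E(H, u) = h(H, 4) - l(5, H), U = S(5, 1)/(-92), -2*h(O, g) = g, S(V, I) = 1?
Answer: -1/3075 ≈ -0.00032520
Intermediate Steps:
h(O, g) = -g/2
U = -1/92 (U = 1/(-92) = 1*(-1/92) = -1/92 ≈ -0.010870)
E(H, u) = -1 (E(H, u) = -1/2*4 - 1*(-1) = -2 + 1 = -1)
1/(-3074 + E(U, 13/14 + 19/(-29))) = 1/(-3074 - 1) = 1/(-3075) = -1/3075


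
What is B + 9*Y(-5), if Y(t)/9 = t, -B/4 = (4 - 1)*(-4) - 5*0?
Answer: -357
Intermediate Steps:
B = 48 (B = -4*((4 - 1)*(-4) - 5*0) = -4*(3*(-4) + 0) = -4*(-12 + 0) = -4*(-12) = 48)
Y(t) = 9*t
B + 9*Y(-5) = 48 + 9*(9*(-5)) = 48 + 9*(-45) = 48 - 405 = -357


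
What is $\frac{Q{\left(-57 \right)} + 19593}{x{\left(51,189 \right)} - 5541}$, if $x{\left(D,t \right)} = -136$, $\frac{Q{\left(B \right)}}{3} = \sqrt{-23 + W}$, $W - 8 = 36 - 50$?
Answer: $- \frac{2799}{811} - \frac{3 i \sqrt{29}}{5677} \approx -3.4513 - 0.0028458 i$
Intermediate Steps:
$W = -6$ ($W = 8 + \left(36 - 50\right) = 8 - 14 = -6$)
$Q{\left(B \right)} = 3 i \sqrt{29}$ ($Q{\left(B \right)} = 3 \sqrt{-23 - 6} = 3 \sqrt{-29} = 3 i \sqrt{29}$)
$\frac{Q{\left(-57 \right)} + 19593}{x{\left(51,189 \right)} - 5541} = \frac{3 i \sqrt{29} + 19593}{-136 - 5541} = \frac{19593 + 3 i \sqrt{29}}{-5677} = \left(19593 + 3 i \sqrt{29}\right) \left(- \frac{1}{5677}\right) = - \frac{2799}{811} - \frac{3 i \sqrt{29}}{5677}$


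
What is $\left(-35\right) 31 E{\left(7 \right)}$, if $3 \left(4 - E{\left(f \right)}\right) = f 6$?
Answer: $10850$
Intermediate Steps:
$E{\left(f \right)} = 4 - 2 f$ ($E{\left(f \right)} = 4 - \frac{f 6}{3} = 4 - \frac{6 f}{3} = 4 - 2 f$)
$\left(-35\right) 31 E{\left(7 \right)} = \left(-35\right) 31 \left(4 - 14\right) = - 1085 \left(4 - 14\right) = \left(-1085\right) \left(-10\right) = 10850$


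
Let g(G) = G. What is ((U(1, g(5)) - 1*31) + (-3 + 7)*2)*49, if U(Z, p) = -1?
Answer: -1176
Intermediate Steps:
((U(1, g(5)) - 1*31) + (-3 + 7)*2)*49 = ((-1 - 1*31) + (-3 + 7)*2)*49 = ((-1 - 31) + 4*2)*49 = (-32 + 8)*49 = -24*49 = -1176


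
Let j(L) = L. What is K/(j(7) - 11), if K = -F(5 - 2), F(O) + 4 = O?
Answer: -¼ ≈ -0.25000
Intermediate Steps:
F(O) = -4 + O
K = 1 (K = -(-4 + (5 - 2)) = -(-4 + 3) = -1*(-1) = 1)
K/(j(7) - 11) = 1/(7 - 11) = 1/(-4) = 1*(-¼) = -¼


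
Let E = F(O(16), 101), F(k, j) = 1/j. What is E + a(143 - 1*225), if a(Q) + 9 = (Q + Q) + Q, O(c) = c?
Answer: -25754/101 ≈ -254.99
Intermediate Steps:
a(Q) = -9 + 3*Q (a(Q) = -9 + ((Q + Q) + Q) = -9 + (2*Q + Q) = -9 + 3*Q)
E = 1/101 ≈ 0.0099010
E + a(143 - 1*225) = 1/101 + (-9 + 3*(143 - 1*225)) = 1/101 + (-9 + 3*(143 - 225)) = 1/101 + (-9 + 3*(-82)) = 1/101 + (-9 - 246) = 1/101 - 255 = -25754/101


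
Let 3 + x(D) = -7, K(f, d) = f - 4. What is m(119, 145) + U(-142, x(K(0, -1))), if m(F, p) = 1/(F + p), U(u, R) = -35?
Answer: -9239/264 ≈ -34.996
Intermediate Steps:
K(f, d) = -4 + f
x(D) = -10 (x(D) = -3 - 7 = -10)
m(119, 145) + U(-142, x(K(0, -1))) = 1/(119 + 145) - 35 = 1/264 - 35 = -9239/264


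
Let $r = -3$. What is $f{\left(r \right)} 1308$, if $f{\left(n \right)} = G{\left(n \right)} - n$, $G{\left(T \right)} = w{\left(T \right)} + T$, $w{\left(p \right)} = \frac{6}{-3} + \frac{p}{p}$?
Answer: $-1308$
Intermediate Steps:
$w{\left(p \right)} = -1$ ($w{\left(p \right)} = 6 \left(- \frac{1}{3}\right) + 1 = -2 + 1 = -1$)
$G{\left(T \right)} = -1 + T$
$f{\left(n \right)} = -1$ ($f{\left(n \right)} = \left(-1 + n\right) - n = -1$)
$f{\left(r \right)} 1308 = \left(-1\right) 1308 = -1308$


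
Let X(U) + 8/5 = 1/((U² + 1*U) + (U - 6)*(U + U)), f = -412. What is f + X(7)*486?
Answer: -41393/35 ≈ -1182.7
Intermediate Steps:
X(U) = -8/5 + 1/(U + U² + 2*U*(-6 + U)) (X(U) = -8/5 + 1/((U² + 1*U) + (U - 6)*(U + U)) = -8/5 + 1/((U² + U) + (-6 + U)*(2*U)) = -8/5 + 1/((U + U²) + 2*U*(-6 + U)) = -8/5 + 1/(U + U² + 2*U*(-6 + U)))
f + X(7)*486 = -412 + ((⅕)*(5 - 24*7² + 88*7)/(7*(-11 + 3*7)))*486 = -412 + ((⅕)*(⅐)*(5 - 24*49 + 616)/(-11 + 21))*486 = -412 + ((⅕)*(⅐)*(5 - 1176 + 616)/10)*486 = -412 + ((⅕)*(⅐)*(⅒)*(-555))*486 = -412 - 111/70*486 = -412 - 26973/35 = -41393/35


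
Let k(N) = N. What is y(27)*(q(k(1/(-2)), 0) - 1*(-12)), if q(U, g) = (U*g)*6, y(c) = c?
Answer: 324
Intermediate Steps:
q(U, g) = 6*U*g
y(27)*(q(k(1/(-2)), 0) - 1*(-12)) = 27*(6*(1/(-2))*0 - 1*(-12)) = 27*(6*(1*(-½))*0 + 12) = 27*(6*(-½)*0 + 12) = 27*(0 + 12) = 27*12 = 324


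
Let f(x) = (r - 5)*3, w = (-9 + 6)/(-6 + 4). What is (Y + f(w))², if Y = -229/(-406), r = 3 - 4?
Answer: 50112241/164836 ≈ 304.01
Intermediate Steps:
r = -1
w = 3/2 (w = -3/(-2) = -3*(-½) = 3/2 ≈ 1.5000)
Y = 229/406 (Y = -229*(-1/406) = 229/406 ≈ 0.56404)
f(x) = -18 (f(x) = (-1 - 5)*3 = -6*3 = -18)
(Y + f(w))² = (229/406 - 18)² = (-7079/406)² = 50112241/164836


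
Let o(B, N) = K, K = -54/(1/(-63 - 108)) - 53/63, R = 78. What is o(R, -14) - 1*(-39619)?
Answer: 3077686/63 ≈ 48852.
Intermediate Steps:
K = 581689/63 (K = -54/(1/(-171)) - 53*1/63 = -54/(-1/171) - 53/63 = -54*(-171) - 53/63 = 9234 - 53/63 = 581689/63 ≈ 9233.2)
o(B, N) = 581689/63
o(R, -14) - 1*(-39619) = 581689/63 - 1*(-39619) = 581689/63 + 39619 = 3077686/63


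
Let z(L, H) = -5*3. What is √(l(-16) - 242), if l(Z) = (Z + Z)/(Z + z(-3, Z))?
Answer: 3*I*√25730/31 ≈ 15.523*I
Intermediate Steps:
z(L, H) = -15
l(Z) = 2*Z/(-15 + Z) (l(Z) = (Z + Z)/(Z - 15) = (2*Z)/(-15 + Z) = 2*Z/(-15 + Z))
√(l(-16) - 242) = √(2*(-16)/(-15 - 16) - 242) = √(2*(-16)/(-31) - 242) = √(2*(-16)*(-1/31) - 242) = √(32/31 - 242) = √(-7470/31) = 3*I*√25730/31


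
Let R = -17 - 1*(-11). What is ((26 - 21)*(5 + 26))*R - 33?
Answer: -963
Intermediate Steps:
R = -6 (R = -17 + 11 = -6)
((26 - 21)*(5 + 26))*R - 33 = ((26 - 21)*(5 + 26))*(-6) - 33 = (5*31)*(-6) - 33 = 155*(-6) - 33 = -930 - 33 = -963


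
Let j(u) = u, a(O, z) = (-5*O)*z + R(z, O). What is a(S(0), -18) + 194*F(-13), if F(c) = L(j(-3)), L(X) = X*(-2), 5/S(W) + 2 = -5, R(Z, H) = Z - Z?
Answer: 7698/7 ≈ 1099.7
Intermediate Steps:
R(Z, H) = 0
S(W) = -5/7 (S(W) = 5/(-2 - 5) = 5/(-7) = 5*(-⅐) = -5/7)
a(O, z) = -5*O*z (a(O, z) = (-5*O)*z + 0 = -5*O*z + 0 = -5*O*z)
L(X) = -2*X
F(c) = 6 (F(c) = -2*(-3) = 6)
a(S(0), -18) + 194*F(-13) = -5*(-5/7)*(-18) + 194*6 = -450/7 + 1164 = 7698/7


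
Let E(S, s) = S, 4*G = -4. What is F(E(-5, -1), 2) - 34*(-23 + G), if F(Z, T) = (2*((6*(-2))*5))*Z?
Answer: 1416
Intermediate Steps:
G = -1 (G = (1/4)*(-4) = -1)
F(Z, T) = -120*Z (F(Z, T) = (2*(-12*5))*Z = (2*(-60))*Z = -120*Z)
F(E(-5, -1), 2) - 34*(-23 + G) = -120*(-5) - 34*(-23 - 1) = 600 - 34*(-24) = 600 + 816 = 1416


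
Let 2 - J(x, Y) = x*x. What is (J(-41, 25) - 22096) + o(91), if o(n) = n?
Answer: -23684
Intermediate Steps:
J(x, Y) = 2 - x**2 (J(x, Y) = 2 - x*x = 2 - x**2)
(J(-41, 25) - 22096) + o(91) = ((2 - 1*(-41)**2) - 22096) + 91 = ((2 - 1*1681) - 22096) + 91 = ((2 - 1681) - 22096) + 91 = (-1679 - 22096) + 91 = -23775 + 91 = -23684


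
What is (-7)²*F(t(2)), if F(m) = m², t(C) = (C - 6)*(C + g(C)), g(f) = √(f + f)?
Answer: 12544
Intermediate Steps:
g(f) = √2*√f (g(f) = √(2*f) = √2*√f)
t(C) = (-6 + C)*(C + √2*√C) (t(C) = (C - 6)*(C + √2*√C) = (-6 + C)*(C + √2*√C))
(-7)²*F(t(2)) = (-7)²*(2² - 6*2 + √2*2^(3/2) - 6*√2*√2)² = 49*(4 - 12 + √2*(2*√2) - 12)² = 49*(4 - 12 + 4 - 12)² = 49*(-16)² = 49*256 = 12544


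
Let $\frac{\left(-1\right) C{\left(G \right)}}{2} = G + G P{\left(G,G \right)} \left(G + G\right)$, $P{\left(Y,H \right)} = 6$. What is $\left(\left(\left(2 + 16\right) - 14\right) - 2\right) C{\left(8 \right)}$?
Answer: $-3104$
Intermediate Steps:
$C{\left(G \right)} = - 24 G^{2} - 2 G$ ($C{\left(G \right)} = - 2 \left(G + G 6 \left(G + G\right)\right) = - 2 \left(G + G 6 \cdot 2 G\right) = - 2 \left(G + G 12 G\right) = - 2 \left(G + 12 G^{2}\right) = - 24 G^{2} - 2 G$)
$\left(\left(\left(2 + 16\right) - 14\right) - 2\right) C{\left(8 \right)} = \left(\left(\left(2 + 16\right) - 14\right) - 2\right) \left(\left(-2\right) 8 \left(1 + 12 \cdot 8\right)\right) = \left(\left(18 - 14\right) - 2\right) \left(\left(-2\right) 8 \left(1 + 96\right)\right) = \left(4 - 2\right) \left(\left(-2\right) 8 \cdot 97\right) = 2 \left(-1552\right) = -3104$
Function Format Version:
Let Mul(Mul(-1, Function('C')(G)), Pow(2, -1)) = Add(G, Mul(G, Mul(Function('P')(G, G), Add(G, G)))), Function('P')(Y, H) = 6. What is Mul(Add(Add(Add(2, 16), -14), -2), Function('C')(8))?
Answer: -3104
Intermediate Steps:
Function('C')(G) = Add(Mul(-24, Pow(G, 2)), Mul(-2, G)) (Function('C')(G) = Mul(-2, Add(G, Mul(G, Mul(6, Add(G, G))))) = Mul(-2, Add(G, Mul(G, Mul(6, Mul(2, G))))) = Mul(-2, Add(G, Mul(G, Mul(12, G)))) = Mul(-2, Add(G, Mul(12, Pow(G, 2)))) = Add(Mul(-24, Pow(G, 2)), Mul(-2, G)))
Mul(Add(Add(Add(2, 16), -14), -2), Function('C')(8)) = Mul(Add(Add(Add(2, 16), -14), -2), Mul(-2, 8, Add(1, Mul(12, 8)))) = Mul(Add(Add(18, -14), -2), Mul(-2, 8, Add(1, 96))) = Mul(Add(4, -2), Mul(-2, 8, 97)) = Mul(2, -1552) = -3104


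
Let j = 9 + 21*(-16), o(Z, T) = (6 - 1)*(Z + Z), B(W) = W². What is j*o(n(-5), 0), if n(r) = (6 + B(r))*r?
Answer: 506850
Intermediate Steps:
n(r) = r*(6 + r²) (n(r) = (6 + r²)*r = r*(6 + r²))
o(Z, T) = 10*Z (o(Z, T) = 5*(2*Z) = 10*Z)
j = -327 (j = 9 - 336 = -327)
j*o(n(-5), 0) = -3270*(-5*(6 + (-5)²)) = -3270*(-5*(6 + 25)) = -3270*(-5*31) = -3270*(-155) = -327*(-1550) = 506850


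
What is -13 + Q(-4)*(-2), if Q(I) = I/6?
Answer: -35/3 ≈ -11.667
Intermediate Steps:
Q(I) = I/6 (Q(I) = I*(⅙) = I/6)
-13 + Q(-4)*(-2) = -13 + ((⅙)*(-4))*(-2) = -13 - ⅔*(-2) = -13 + 4/3 = -35/3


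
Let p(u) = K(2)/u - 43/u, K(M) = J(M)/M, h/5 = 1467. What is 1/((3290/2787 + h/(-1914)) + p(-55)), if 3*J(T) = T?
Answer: -2963510/5559693 ≈ -0.53304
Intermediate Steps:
h = 7335 (h = 5*1467 = 7335)
J(T) = T/3
K(M) = ⅓ (K(M) = (M/3)/M = ⅓)
p(u) = -128/(3*u) (p(u) = 1/(3*u) - 43/u = -128/(3*u))
1/((3290/2787 + h/(-1914)) + p(-55)) = 1/((3290/2787 + 7335/(-1914)) - 128/3/(-55)) = 1/((3290*(1/2787) + 7335*(-1/1914)) - 128/3*(-1/55)) = 1/((3290/2787 - 2445/638) + 128/165) = 1/(-4715195/1778106 + 128/165) = 1/(-5559693/2963510) = -2963510/5559693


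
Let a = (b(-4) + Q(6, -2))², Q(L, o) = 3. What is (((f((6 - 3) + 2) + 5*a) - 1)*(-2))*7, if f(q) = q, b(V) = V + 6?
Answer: -1806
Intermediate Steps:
b(V) = 6 + V
a = 25 (a = ((6 - 4) + 3)² = (2 + 3)² = 5² = 25)
(((f((6 - 3) + 2) + 5*a) - 1)*(-2))*7 = (((((6 - 3) + 2) + 5*25) - 1)*(-2))*7 = ((((3 + 2) + 125) - 1)*(-2))*7 = (((5 + 125) - 1)*(-2))*7 = ((130 - 1)*(-2))*7 = (129*(-2))*7 = -258*7 = -1806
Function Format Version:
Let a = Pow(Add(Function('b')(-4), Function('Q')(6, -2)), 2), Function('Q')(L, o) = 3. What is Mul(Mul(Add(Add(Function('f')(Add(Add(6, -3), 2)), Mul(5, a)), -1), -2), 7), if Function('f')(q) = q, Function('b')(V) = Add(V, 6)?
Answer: -1806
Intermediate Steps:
Function('b')(V) = Add(6, V)
a = 25 (a = Pow(Add(Add(6, -4), 3), 2) = Pow(Add(2, 3), 2) = Pow(5, 2) = 25)
Mul(Mul(Add(Add(Function('f')(Add(Add(6, -3), 2)), Mul(5, a)), -1), -2), 7) = Mul(Mul(Add(Add(Add(Add(6, -3), 2), Mul(5, 25)), -1), -2), 7) = Mul(Mul(Add(Add(Add(3, 2), 125), -1), -2), 7) = Mul(Mul(Add(Add(5, 125), -1), -2), 7) = Mul(Mul(Add(130, -1), -2), 7) = Mul(Mul(129, -2), 7) = Mul(-258, 7) = -1806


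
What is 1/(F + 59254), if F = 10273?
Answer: 1/69527 ≈ 1.4383e-5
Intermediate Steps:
1/(F + 59254) = 1/(10273 + 59254) = 1/69527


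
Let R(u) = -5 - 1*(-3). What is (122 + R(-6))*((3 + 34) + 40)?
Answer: 9240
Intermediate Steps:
R(u) = -2 (R(u) = -5 + 3 = -2)
(122 + R(-6))*((3 + 34) + 40) = (122 - 2)*((3 + 34) + 40) = 120*(37 + 40) = 120*77 = 9240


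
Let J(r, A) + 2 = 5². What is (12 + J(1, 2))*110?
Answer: 3850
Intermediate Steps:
J(r, A) = 23 (J(r, A) = -2 + 5² = -2 + 25 = 23)
(12 + J(1, 2))*110 = (12 + 23)*110 = 35*110 = 3850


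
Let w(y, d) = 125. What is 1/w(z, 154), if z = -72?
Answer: 1/125 ≈ 0.0080000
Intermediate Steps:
1/w(z, 154) = 1/125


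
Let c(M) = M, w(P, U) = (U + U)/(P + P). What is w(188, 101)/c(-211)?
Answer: -101/39668 ≈ -0.0025461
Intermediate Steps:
w(P, U) = U/P (w(P, U) = (2*U)/((2*P)) = (2*U)*(1/(2*P)) = U/P)
w(188, 101)/c(-211) = (101/188)/(-211) = (101*(1/188))*(-1/211) = (101/188)*(-1/211) = -101/39668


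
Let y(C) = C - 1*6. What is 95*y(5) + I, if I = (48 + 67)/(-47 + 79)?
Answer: -2925/32 ≈ -91.406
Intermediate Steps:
y(C) = -6 + C (y(C) = C - 6 = -6 + C)
I = 115/32 ≈ 3.5938
95*y(5) + I = 95*(-6 + 5) + 115/32 = 95*(-1) + 115/32 = -95 + 115/32 = -2925/32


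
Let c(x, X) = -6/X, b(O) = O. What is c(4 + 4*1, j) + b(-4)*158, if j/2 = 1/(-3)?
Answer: -623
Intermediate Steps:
j = -⅔ (j = 2*(1/(-3)) = 2*(1*(-⅓)) = 2*(-⅓) = -⅔ ≈ -0.66667)
c(4 + 4*1, j) + b(-4)*158 = -6/(-⅔) - 4*158 = -6*(-3/2) - 632 = 9 - 632 = -623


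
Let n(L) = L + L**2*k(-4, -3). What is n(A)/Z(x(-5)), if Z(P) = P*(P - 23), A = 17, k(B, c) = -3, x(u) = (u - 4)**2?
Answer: -425/2349 ≈ -0.18093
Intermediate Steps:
x(u) = (-4 + u)**2
n(L) = L - 3*L**2 (n(L) = L + L**2*(-3) = L - 3*L**2)
Z(P) = P*(-23 + P)
n(A)/Z(x(-5)) = (17*(1 - 3*17))/(((-4 - 5)**2*(-23 + (-4 - 5)**2))) = (17*(1 - 51))/(((-9)**2*(-23 + (-9)**2))) = (17*(-50))/((81*(-23 + 81))) = -850/(81*58) = -850/4698 = -850*1/4698 = -425/2349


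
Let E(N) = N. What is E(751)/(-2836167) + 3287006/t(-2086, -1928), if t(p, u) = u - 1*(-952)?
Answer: -4661249339489/1384049496 ≈ -3367.8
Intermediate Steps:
t(p, u) = 952 + u (t(p, u) = u + 952 = 952 + u)
E(751)/(-2836167) + 3287006/t(-2086, -1928) = 751/(-2836167) + 3287006/(952 - 1928) = 751*(-1/2836167) + 3287006/(-976) = -751/2836167 + 3287006*(-1/976) = -751/2836167 - 1643503/488 = -4661249339489/1384049496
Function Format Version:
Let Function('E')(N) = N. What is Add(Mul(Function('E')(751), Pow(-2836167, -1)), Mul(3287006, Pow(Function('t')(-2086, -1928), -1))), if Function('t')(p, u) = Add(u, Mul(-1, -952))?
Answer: Rational(-4661249339489, 1384049496) ≈ -3367.8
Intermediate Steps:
Function('t')(p, u) = Add(952, u) (Function('t')(p, u) = Add(u, 952) = Add(952, u))
Add(Mul(Function('E')(751), Pow(-2836167, -1)), Mul(3287006, Pow(Function('t')(-2086, -1928), -1))) = Add(Mul(751, Pow(-2836167, -1)), Mul(3287006, Pow(Add(952, -1928), -1))) = Add(Mul(751, Rational(-1, 2836167)), Mul(3287006, Pow(-976, -1))) = Add(Rational(-751, 2836167), Mul(3287006, Rational(-1, 976))) = Add(Rational(-751, 2836167), Rational(-1643503, 488)) = Rational(-4661249339489, 1384049496)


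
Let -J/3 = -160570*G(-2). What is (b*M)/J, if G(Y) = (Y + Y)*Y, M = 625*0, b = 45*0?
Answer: 0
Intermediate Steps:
b = 0
M = 0
G(Y) = 2*Y² (G(Y) = (2*Y)*Y = 2*Y²)
J = 3853680 (J = -(-481710)*2*(-2)² = -(-481710)*2*4 = -(-481710)*8 = -3*(-1284560) = 3853680)
(b*M)/J = (0*0)/3853680 = 0*(1/3853680) = 0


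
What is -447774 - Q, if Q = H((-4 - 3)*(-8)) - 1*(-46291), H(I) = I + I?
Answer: -494177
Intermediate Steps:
H(I) = 2*I
Q = 46403 (Q = 2*((-4 - 3)*(-8)) - 1*(-46291) = 2*(-7*(-8)) + 46291 = 2*56 + 46291 = 112 + 46291 = 46403)
-447774 - Q = -447774 - 1*46403 = -447774 - 46403 = -494177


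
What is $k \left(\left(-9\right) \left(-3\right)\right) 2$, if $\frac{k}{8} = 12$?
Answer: $5184$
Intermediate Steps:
$k = 96$ ($k = 8 \cdot 12 = 96$)
$k \left(\left(-9\right) \left(-3\right)\right) 2 = 96 \left(\left(-9\right) \left(-3\right)\right) 2 = 96 \cdot 27 \cdot 2 = 2592 \cdot 2 = 5184$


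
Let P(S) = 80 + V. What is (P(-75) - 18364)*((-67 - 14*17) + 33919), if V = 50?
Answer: -612917676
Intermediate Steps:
P(S) = 130 (P(S) = 80 + 50 = 130)
(P(-75) - 18364)*((-67 - 14*17) + 33919) = (130 - 18364)*((-67 - 14*17) + 33919) = -18234*((-67 - 238) + 33919) = -18234*(-305 + 33919) = -18234*33614 = -612917676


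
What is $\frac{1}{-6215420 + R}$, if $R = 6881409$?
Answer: $\frac{1}{665989} \approx 1.5015 \cdot 10^{-6}$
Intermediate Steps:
$\frac{1}{-6215420 + R} = \frac{1}{-6215420 + 6881409} = \frac{1}{665989}$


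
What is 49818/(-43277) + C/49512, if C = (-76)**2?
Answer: -277077608/267841353 ≈ -1.0345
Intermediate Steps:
C = 5776
49818/(-43277) + C/49512 = 49818/(-43277) + 5776/49512 = 49818*(-1/43277) + 5776*(1/49512) = -49818/43277 + 722/6189 = -277077608/267841353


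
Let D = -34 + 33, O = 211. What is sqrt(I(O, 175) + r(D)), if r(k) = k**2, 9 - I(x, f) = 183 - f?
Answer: sqrt(2) ≈ 1.4142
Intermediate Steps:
I(x, f) = -174 + f (I(x, f) = 9 - (183 - f) = 9 + (-183 + f) = -174 + f)
D = -1
sqrt(I(O, 175) + r(D)) = sqrt((-174 + 175) + (-1)**2) = sqrt(1 + 1) = sqrt(2)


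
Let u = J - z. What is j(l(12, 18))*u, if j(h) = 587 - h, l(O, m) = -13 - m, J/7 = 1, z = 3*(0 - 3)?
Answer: 9888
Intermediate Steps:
z = -9 (z = 3*(-3) = -9)
J = 7 (J = 7*1 = 7)
u = 16 (u = 7 - 1*(-9) = 7 + 9 = 16)
j(l(12, 18))*u = (587 - (-13 - 1*18))*16 = (587 - (-13 - 18))*16 = (587 - 1*(-31))*16 = (587 + 31)*16 = 618*16 = 9888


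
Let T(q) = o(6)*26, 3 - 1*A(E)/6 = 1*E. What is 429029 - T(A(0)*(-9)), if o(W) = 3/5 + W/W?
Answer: 2144937/5 ≈ 4.2899e+5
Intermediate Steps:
o(W) = 8/5 (o(W) = 3*(⅕) + 1 = ⅗ + 1 = 8/5)
A(E) = 18 - 6*E
T(q) = 208/5 (T(q) = (8/5)*26 = 208/5)
429029 - T(A(0)*(-9)) = 429029 - 1*208/5 = 429029 - 208/5 = 2144937/5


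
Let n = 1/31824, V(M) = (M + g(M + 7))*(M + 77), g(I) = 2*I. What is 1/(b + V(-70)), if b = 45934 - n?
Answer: 31824/1418141087 ≈ 2.2441e-5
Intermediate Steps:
V(M) = (14 + 3*M)*(77 + M) (V(M) = (M + 2*(M + 7))*(M + 77) = (M + 2*(7 + M))*(77 + M) = (M + (14 + 2*M))*(77 + M) = (14 + 3*M)*(77 + M))
n = 1/31824 ≈ 3.1423e-5
b = 1461803615/31824 (b = 45934 - 1*1/31824 = 45934 - 1/31824 = 1461803615/31824 ≈ 45934.)
1/(b + V(-70)) = 1/(1461803615/31824 + (1078 + 3*(-70)² + 245*(-70))) = 1/(1461803615/31824 + (1078 + 3*4900 - 17150)) = 1/(1461803615/31824 + (1078 + 14700 - 17150)) = 1/(1461803615/31824 - 1372) = 1/(1418141087/31824) = 31824/1418141087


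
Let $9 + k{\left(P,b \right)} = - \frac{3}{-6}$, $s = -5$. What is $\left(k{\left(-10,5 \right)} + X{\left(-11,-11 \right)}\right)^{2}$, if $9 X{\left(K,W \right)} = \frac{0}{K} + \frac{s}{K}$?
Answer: $\frac{2798929}{39204} \approx 71.394$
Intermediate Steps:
$k{\left(P,b \right)} = - \frac{17}{2}$ ($k{\left(P,b \right)} = -9 - \frac{3}{-6} = -9 - - \frac{1}{2} = -9 + \frac{1}{2} = - \frac{17}{2}$)
$X{\left(K,W \right)} = - \frac{5}{9 K}$ ($X{\left(K,W \right)} = \frac{\frac{0}{K} - \frac{5}{K}}{9} = \frac{0 - \frac{5}{K}}{9} = \frac{\left(-5\right) \frac{1}{K}}{9} = - \frac{5}{9 K}$)
$\left(k{\left(-10,5 \right)} + X{\left(-11,-11 \right)}\right)^{2} = \left(- \frac{17}{2} - \frac{5}{9 \left(-11\right)}\right)^{2} = \left(- \frac{17}{2} - - \frac{5}{99}\right)^{2} = \left(- \frac{17}{2} + \frac{5}{99}\right)^{2} = \left(- \frac{1673}{198}\right)^{2} = \frac{2798929}{39204}$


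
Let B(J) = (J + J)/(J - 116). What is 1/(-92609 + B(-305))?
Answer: -421/38987779 ≈ -1.0798e-5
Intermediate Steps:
B(J) = 2*J/(-116 + J) (B(J) = (2*J)/(-116 + J) = 2*J/(-116 + J))
1/(-92609 + B(-305)) = 1/(-92609 + 2*(-305)/(-116 - 305)) = 1/(-92609 + 2*(-305)/(-421)) = 1/(-92609 + 2*(-305)*(-1/421)) = 1/(-92609 + 610/421) = 1/(-38987779/421) = -421/38987779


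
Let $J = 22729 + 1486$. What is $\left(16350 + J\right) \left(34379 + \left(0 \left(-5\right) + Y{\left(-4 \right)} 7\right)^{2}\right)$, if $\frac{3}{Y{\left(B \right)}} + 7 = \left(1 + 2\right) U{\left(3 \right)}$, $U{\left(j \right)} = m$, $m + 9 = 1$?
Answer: $\frac{1340213242900}{961} \approx 1.3946 \cdot 10^{9}$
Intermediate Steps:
$m = -8$ ($m = -9 + 1 = -8$)
$U{\left(j \right)} = -8$
$Y{\left(B \right)} = - \frac{3}{31}$ ($Y{\left(B \right)} = \frac{3}{-7 + \left(1 + 2\right) \left(-8\right)} = \frac{3}{-7 + 3 \left(-8\right)} = \frac{3}{-7 - 24} = \frac{3}{-31} = 3 \left(- \frac{1}{31}\right) = - \frac{3}{31}$)
$J = 24215$
$\left(16350 + J\right) \left(34379 + \left(0 \left(-5\right) + Y{\left(-4 \right)} 7\right)^{2}\right) = \left(16350 + 24215\right) \left(34379 + \left(0 \left(-5\right) - \frac{21}{31}\right)^{2}\right) = 40565 \left(34379 + \left(0 - \frac{21}{31}\right)^{2}\right) = 40565 \left(34379 + \left(- \frac{21}{31}\right)^{2}\right) = 40565 \left(34379 + \frac{441}{961}\right) = 40565 \cdot \frac{33038660}{961} = \frac{1340213242900}{961}$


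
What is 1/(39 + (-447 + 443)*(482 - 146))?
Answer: -1/1305 ≈ -0.00076628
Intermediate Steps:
1/(39 + (-447 + 443)*(482 - 146)) = 1/(39 - 4*336) = 1/(39 - 1344) = 1/(-1305) = -1/1305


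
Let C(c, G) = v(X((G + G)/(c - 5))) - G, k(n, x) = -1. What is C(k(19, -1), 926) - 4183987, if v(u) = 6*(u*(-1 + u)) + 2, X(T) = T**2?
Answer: 1470401753987/27 ≈ 5.4459e+10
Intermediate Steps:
v(u) = 2 + 6*u*(-1 + u) (v(u) = 6*u*(-1 + u) + 2 = 2 + 6*u*(-1 + u))
C(c, G) = 2 - G - 24*G**2/(-5 + c)**2 + 96*G**4/(-5 + c)**4 (C(c, G) = (2 - 6*(G + G)**2/(c - 5)**2 + 6*(((G + G)/(c - 5))**2)**2) - G = (2 - 6*4*G**2/(-5 + c)**2 + 6*(((2*G)/(-5 + c))**2)**2) - G = (2 - 6*4*G**2/(-5 + c)**2 + 6*((2*G/(-5 + c))**2)**2) - G = (2 - 24*G**2/(-5 + c)**2 + 6*(4*G**2/(-5 + c)**2)**2) - G = (2 - 24*G**2/(-5 + c)**2 + 6*(16*G**4/(-5 + c)**4)) - G = (2 - 24*G**2/(-5 + c)**2 + 96*G**4/(-5 + c)**4) - G = 2 - G - 24*G**2/(-5 + c)**2 + 96*G**4/(-5 + c)**4)
C(k(19, -1), 926) - 4183987 = (2 - 1*926 - 24*926**2/(-5 - 1)**2 + 96*926**4/(-5 - 1)**4) - 4183987 = (2 - 926 - 24*857476/(-6)**2 + 96*735265090576/(-6)**4) - 4183987 = (2 - 926 - 24*857476*1/36 + 96*735265090576*(1/1296)) - 4183987 = (2 - 926 - 1714952/3 + 1470530181152/27) - 4183987 = 1470514721636/27 - 4183987 = 1470401753987/27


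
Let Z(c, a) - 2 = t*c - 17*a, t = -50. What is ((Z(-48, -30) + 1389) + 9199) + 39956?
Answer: 53456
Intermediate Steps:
Z(c, a) = 2 - 50*c - 17*a (Z(c, a) = 2 + (-50*c - 17*a) = 2 - 50*c - 17*a)
((Z(-48, -30) + 1389) + 9199) + 39956 = (((2 - 50*(-48) - 17*(-30)) + 1389) + 9199) + 39956 = (((2 + 2400 + 510) + 1389) + 9199) + 39956 = ((2912 + 1389) + 9199) + 39956 = (4301 + 9199) + 39956 = 13500 + 39956 = 53456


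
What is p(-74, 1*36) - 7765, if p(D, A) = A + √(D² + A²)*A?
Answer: -7729 + 72*√1693 ≈ -4766.5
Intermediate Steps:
p(D, A) = A + A*√(A² + D²) (p(D, A) = A + √(A² + D²)*A = A + A*√(A² + D²))
p(-74, 1*36) - 7765 = (1*36)*(1 + √((1*36)² + (-74)²)) - 7765 = 36*(1 + √(36² + 5476)) - 7765 = 36*(1 + √(1296 + 5476)) - 7765 = 36*(1 + √6772) - 7765 = 36*(1 + 2*√1693) - 7765 = (36 + 72*√1693) - 7765 = -7729 + 72*√1693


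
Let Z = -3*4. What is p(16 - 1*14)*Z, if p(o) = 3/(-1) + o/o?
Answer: 24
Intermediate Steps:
p(o) = -2 (p(o) = 3*(-1) + 1 = -3 + 1 = -2)
Z = -12
p(16 - 1*14)*Z = -2*(-12) = 24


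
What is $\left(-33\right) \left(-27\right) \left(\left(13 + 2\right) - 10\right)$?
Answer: $4455$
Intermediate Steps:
$\left(-33\right) \left(-27\right) \left(\left(13 + 2\right) - 10\right) = 891 \left(15 - 10\right) = 891 \cdot 5 = 4455$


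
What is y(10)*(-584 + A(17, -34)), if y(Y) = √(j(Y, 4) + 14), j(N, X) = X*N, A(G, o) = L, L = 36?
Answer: -1644*√6 ≈ -4027.0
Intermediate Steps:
A(G, o) = 36
j(N, X) = N*X
y(Y) = √(14 + 4*Y) (y(Y) = √(Y*4 + 14) = √(4*Y + 14) = √(14 + 4*Y))
y(10)*(-584 + A(17, -34)) = √(14 + 4*10)*(-584 + 36) = √(14 + 40)*(-548) = √54*(-548) = (3*√6)*(-548) = -1644*√6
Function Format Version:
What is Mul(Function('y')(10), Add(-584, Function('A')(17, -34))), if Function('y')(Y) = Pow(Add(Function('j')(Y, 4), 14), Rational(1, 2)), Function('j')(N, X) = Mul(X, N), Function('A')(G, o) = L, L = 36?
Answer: Mul(-1644, Pow(6, Rational(1, 2))) ≈ -4027.0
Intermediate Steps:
Function('A')(G, o) = 36
Function('j')(N, X) = Mul(N, X)
Function('y')(Y) = Pow(Add(14, Mul(4, Y)), Rational(1, 2)) (Function('y')(Y) = Pow(Add(Mul(Y, 4), 14), Rational(1, 2)) = Pow(Add(Mul(4, Y), 14), Rational(1, 2)) = Pow(Add(14, Mul(4, Y)), Rational(1, 2)))
Mul(Function('y')(10), Add(-584, Function('A')(17, -34))) = Mul(Pow(Add(14, Mul(4, 10)), Rational(1, 2)), Add(-584, 36)) = Mul(Pow(Add(14, 40), Rational(1, 2)), -548) = Mul(Pow(54, Rational(1, 2)), -548) = Mul(Mul(3, Pow(6, Rational(1, 2))), -548) = Mul(-1644, Pow(6, Rational(1, 2)))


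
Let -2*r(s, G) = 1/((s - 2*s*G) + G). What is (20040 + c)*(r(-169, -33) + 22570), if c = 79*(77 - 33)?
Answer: 3013633255239/5678 ≈ 5.3076e+8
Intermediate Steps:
c = 3476 (c = 79*44 = 3476)
r(s, G) = -1/(2*(G + s - 2*G*s)) (r(s, G) = -1/(2*((s - 2*s*G) + G)) = -1/(2*((s - 2*G*s) + G)) = -1/(2*(G + s - 2*G*s)))
(20040 + c)*(r(-169, -33) + 22570) = (20040 + 3476)*(1/(2*(-1*(-33) - 1*(-169) + 2*(-33)*(-169))) + 22570) = 23516*(1/(2*(33 + 169 + 11154)) + 22570) = 23516*((1/2)/11356 + 22570) = 23516*((1/2)*(1/11356) + 22570) = 23516*(1/22712 + 22570) = 23516*(512609841/22712) = 3013633255239/5678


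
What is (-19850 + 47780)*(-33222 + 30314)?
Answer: -81220440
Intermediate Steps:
(-19850 + 47780)*(-33222 + 30314) = 27930*(-2908) = -81220440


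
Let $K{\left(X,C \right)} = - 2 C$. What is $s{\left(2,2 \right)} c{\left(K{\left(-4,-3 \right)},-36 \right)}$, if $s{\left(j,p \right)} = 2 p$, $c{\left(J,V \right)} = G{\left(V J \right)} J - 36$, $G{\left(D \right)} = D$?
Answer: $-5328$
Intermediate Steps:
$c{\left(J,V \right)} = -36 + V J^{2}$ ($c{\left(J,V \right)} = V J J - 36 = J V J - 36 = V J^{2} - 36 = -36 + V J^{2}$)
$s{\left(2,2 \right)} c{\left(K{\left(-4,-3 \right)},-36 \right)} = 2 \cdot 2 \left(-36 - 36 \left(\left(-2\right) \left(-3\right)\right)^{2}\right) = 4 \left(-36 - 36 \cdot 6^{2}\right) = 4 \left(-36 - 1296\right) = 4 \left(-1332\right) = -5328$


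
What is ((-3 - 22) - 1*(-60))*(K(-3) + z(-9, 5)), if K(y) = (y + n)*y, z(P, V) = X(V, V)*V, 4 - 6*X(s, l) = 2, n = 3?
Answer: 175/3 ≈ 58.333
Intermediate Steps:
X(s, l) = ⅓ (X(s, l) = ⅔ - ⅙*2 = ⅔ - ⅓ = ⅓)
z(P, V) = V/3
K(y) = y*(3 + y) (K(y) = (y + 3)*y = (3 + y)*y = y*(3 + y))
((-3 - 22) - 1*(-60))*(K(-3) + z(-9, 5)) = ((-3 - 22) - 1*(-60))*(-3*(3 - 3) + (⅓)*5) = (-25 + 60)*(-3*0 + 5/3) = 35*(0 + 5/3) = 35*(5/3) = 175/3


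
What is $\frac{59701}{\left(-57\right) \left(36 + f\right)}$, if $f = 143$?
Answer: $- \frac{59701}{10203} \approx -5.8513$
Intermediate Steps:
$\frac{59701}{\left(-57\right) \left(36 + f\right)} = \frac{59701}{\left(-57\right) \left(36 + 143\right)} = \frac{59701}{\left(-57\right) 179} = \frac{59701}{-10203} = 59701 \left(- \frac{1}{10203}\right) = - \frac{59701}{10203}$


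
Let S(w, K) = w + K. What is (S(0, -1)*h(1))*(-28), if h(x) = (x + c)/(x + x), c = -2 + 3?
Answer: 28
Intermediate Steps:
c = 1
h(x) = (1 + x)/(2*x) (h(x) = (x + 1)/(x + x) = (1 + x)/((2*x)) = (1 + x)*(1/(2*x)) = (1 + x)/(2*x))
S(w, K) = K + w
(S(0, -1)*h(1))*(-28) = ((-1 + 0)*((½)*(1 + 1)/1))*(-28) = -2/2*(-28) = -1*1*(-28) = -1*(-28) = 28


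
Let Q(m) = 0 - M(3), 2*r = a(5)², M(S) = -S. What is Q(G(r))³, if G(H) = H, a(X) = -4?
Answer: 27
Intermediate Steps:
r = 8 (r = (½)*(-4)² = (½)*16 = 8)
Q(m) = 3 (Q(m) = 0 - (-1)*3 = 0 - 1*(-3) = 0 + 3 = 3)
Q(G(r))³ = 3³ = 27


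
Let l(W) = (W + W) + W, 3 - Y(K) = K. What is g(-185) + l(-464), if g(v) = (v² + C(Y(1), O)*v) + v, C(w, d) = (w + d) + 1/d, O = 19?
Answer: 546312/19 ≈ 28753.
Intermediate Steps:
Y(K) = 3 - K
C(w, d) = d + w + 1/d (C(w, d) = (d + w) + 1/d = d + w + 1/d)
l(W) = 3*W (l(W) = 2*W + W = 3*W)
g(v) = v² + 419*v/19 (g(v) = (v² + (19 + (3 - 1*1) + 1/19)*v) + v = (v² + (19 + (3 - 1) + 1/19)*v) + v = (v² + (19 + 2 + 1/19)*v) + v = (v² + 400*v/19) + v = v² + 419*v/19)
g(-185) + l(-464) = (1/19)*(-185)*(419 + 19*(-185)) + 3*(-464) = (1/19)*(-185)*(419 - 3515) - 1392 = (1/19)*(-185)*(-3096) - 1392 = 572760/19 - 1392 = 546312/19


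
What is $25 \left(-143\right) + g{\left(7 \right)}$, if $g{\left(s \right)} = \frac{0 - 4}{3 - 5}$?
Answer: $-3573$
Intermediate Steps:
$g{\left(s \right)} = 2$ ($g{\left(s \right)} = - \frac{4}{-2} = \left(-4\right) \left(- \frac{1}{2}\right) = 2$)
$25 \left(-143\right) + g{\left(7 \right)} = 25 \left(-143\right) + 2 = -3575 + 2 = -3573$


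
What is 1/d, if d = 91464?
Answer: 1/91464 ≈ 1.0933e-5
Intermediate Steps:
1/d = 1/91464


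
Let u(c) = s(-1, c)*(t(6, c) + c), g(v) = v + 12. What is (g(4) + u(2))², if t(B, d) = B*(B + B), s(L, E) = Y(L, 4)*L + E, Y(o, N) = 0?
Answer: 26896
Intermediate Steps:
g(v) = 12 + v
s(L, E) = E (s(L, E) = 0*L + E = 0 + E = E)
t(B, d) = 2*B² (t(B, d) = B*(2*B) = 2*B²)
u(c) = c*(72 + c) (u(c) = c*(2*6² + c) = c*(2*36 + c) = c*(72 + c))
(g(4) + u(2))² = ((12 + 4) + 2*(72 + 2))² = (16 + 2*74)² = (16 + 148)² = 164² = 26896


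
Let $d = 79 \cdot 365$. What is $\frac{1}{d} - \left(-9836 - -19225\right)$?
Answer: $- \frac{270731814}{28835} \approx -9389.0$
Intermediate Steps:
$d = 28835$
$\frac{1}{d} - \left(-9836 - -19225\right) = \frac{1}{28835} - \left(-9836 - -19225\right) = \frac{1}{28835} - \left(-9836 + 19225\right) = \frac{1}{28835} - 9389 = - \frac{270731814}{28835}$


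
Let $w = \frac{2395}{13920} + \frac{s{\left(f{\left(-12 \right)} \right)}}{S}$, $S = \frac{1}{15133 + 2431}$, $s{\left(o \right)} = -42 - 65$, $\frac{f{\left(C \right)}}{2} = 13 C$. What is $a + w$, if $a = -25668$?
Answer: $- \frac{5303564065}{2784} \approx -1.905 \cdot 10^{6}$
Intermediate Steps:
$f{\left(C \right)} = 26 C$ ($f{\left(C \right)} = 2 \cdot 13 C = 26 C$)
$s{\left(o \right)} = -107$ ($s{\left(o \right)} = -42 - 65 = -107$)
$S = \frac{1}{17564} \approx 5.6935 \cdot 10^{-5}$
$w = - \frac{5232104353}{2784}$ ($w = \frac{2395}{13920} - 107 \frac{1}{\frac{1}{17564}} = 2395 \cdot \frac{1}{13920} - 1879348 = \frac{479}{2784} - 1879348 = - \frac{5232104353}{2784} \approx -1.8793 \cdot 10^{6}$)
$a + w = -25668 - \frac{5232104353}{2784} = - \frac{5303564065}{2784}$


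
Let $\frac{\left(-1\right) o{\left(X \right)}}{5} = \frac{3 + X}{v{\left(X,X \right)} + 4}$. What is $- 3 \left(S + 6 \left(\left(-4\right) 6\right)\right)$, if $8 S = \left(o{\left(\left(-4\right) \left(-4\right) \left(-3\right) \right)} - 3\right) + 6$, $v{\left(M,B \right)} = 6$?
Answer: $\frac{6759}{16} \approx 422.44$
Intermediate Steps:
$o{\left(X \right)} = - \frac{3}{2} - \frac{X}{2}$ ($o{\left(X \right)} = - 5 \frac{3 + X}{6 + 4} = - 5 \frac{3 + X}{10} = - 5 \left(3 + X\right) \frac{1}{10} = - 5 \left(\frac{3}{10} + \frac{X}{10}\right) = - \frac{3}{2} - \frac{X}{2}$)
$S = \frac{51}{16}$ ($S = \frac{\left(\left(- \frac{3}{2} - \frac{\left(-4\right) \left(-4\right) \left(-3\right)}{2}\right) - 3\right) + 6}{8} = \frac{\left(\left(- \frac{3}{2} - \frac{16 \left(-3\right)}{2}\right) - 3\right) + 6}{8} = \frac{\left(\left(- \frac{3}{2} - -24\right) - 3\right) + 6}{8} = \frac{\left(\left(- \frac{3}{2} + 24\right) - 3\right) + 6}{8} = \frac{\left(\frac{45}{2} - 3\right) + 6}{8} = \frac{\frac{39}{2} + 6}{8} = \frac{1}{8} \cdot \frac{51}{2} = \frac{51}{16} \approx 3.1875$)
$- 3 \left(S + 6 \left(\left(-4\right) 6\right)\right) = - 3 \left(\frac{51}{16} + 6 \left(\left(-4\right) 6\right)\right) = - 3 \left(\frac{51}{16} + 6 \left(-24\right)\right) = - 3 \left(\frac{51}{16} - 144\right) = \left(-3\right) \left(- \frac{2253}{16}\right) = \frac{6759}{16}$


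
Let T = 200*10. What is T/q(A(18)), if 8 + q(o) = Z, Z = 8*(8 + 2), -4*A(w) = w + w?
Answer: 250/9 ≈ 27.778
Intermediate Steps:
T = 2000
A(w) = -w/2 (A(w) = -(w + w)/4 = -w/2)
Z = 80 (Z = 8*10 = 80)
q(o) = 72 (q(o) = -8 + 80 = 72)
T/q(A(18)) = 2000/72 = 2000*(1/72) = 250/9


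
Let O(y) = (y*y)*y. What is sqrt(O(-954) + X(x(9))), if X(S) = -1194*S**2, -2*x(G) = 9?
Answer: 9*I*sqrt(42877770)/2 ≈ 29467.0*I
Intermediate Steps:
x(G) = -9/2 (x(G) = -1/2*9 = -9/2)
O(y) = y**3 (O(y) = y**2*y = y**3)
sqrt(O(-954) + X(x(9))) = sqrt((-954)**3 - 1194*(-9/2)**2) = sqrt(-868250664 - 1194*81/4) = sqrt(-868250664 - 48357/2) = sqrt(-1736549685/2) = 9*I*sqrt(42877770)/2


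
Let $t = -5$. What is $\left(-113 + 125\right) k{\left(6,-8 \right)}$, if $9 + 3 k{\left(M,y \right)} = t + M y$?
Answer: $-248$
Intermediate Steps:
$k{\left(M,y \right)} = - \frac{14}{3} + \frac{M y}{3}$ ($k{\left(M,y \right)} = -3 + \frac{-5 + M y}{3} = -3 + \left(- \frac{5}{3} + \frac{M y}{3}\right) = - \frac{14}{3} + \frac{M y}{3}$)
$\left(-113 + 125\right) k{\left(6,-8 \right)} = \left(-113 + 125\right) \left(- \frac{14}{3} + \frac{1}{3} \cdot 6 \left(-8\right)\right) = 12 \left(- \frac{14}{3} - 16\right) = 12 \left(- \frac{62}{3}\right) = -248$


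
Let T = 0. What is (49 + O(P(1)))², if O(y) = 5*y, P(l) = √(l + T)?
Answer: 2916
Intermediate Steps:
P(l) = √l (P(l) = √(l + 0) = √l)
(49 + O(P(1)))² = (49 + 5*√1)² = (49 + 5*1)² = (49 + 5)² = 54² = 2916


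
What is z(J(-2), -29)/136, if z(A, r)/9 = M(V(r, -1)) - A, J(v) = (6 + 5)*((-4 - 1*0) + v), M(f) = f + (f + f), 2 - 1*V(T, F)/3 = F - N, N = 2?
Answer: 999/136 ≈ 7.3456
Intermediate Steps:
V(T, F) = 12 - 3*F (V(T, F) = 6 - 3*(F - 1*2) = 6 - 3*(F - 2) = 6 - 3*(-2 + F) = 6 + (6 - 3*F) = 12 - 3*F)
M(f) = 3*f (M(f) = f + 2*f = 3*f)
J(v) = -44 + 11*v (J(v) = 11*((-4 + 0) + v) = 11*(-4 + v) = -44 + 11*v)
z(A, r) = 405 - 9*A (z(A, r) = 9*(3*(12 - 3*(-1)) - A) = 9*(3*(12 + 3) - A) = 9*(3*15 - A) = 9*(45 - A) = 405 - 9*A)
z(J(-2), -29)/136 = (405 - 9*(-44 + 11*(-2)))/136 = (405 - 9*(-44 - 22))*(1/136) = (405 - 9*(-66))*(1/136) = (405 + 594)*(1/136) = 999*(1/136) = 999/136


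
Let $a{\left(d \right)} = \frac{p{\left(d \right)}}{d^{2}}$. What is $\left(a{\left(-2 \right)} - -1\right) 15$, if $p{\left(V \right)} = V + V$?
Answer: $0$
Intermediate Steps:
$p{\left(V \right)} = 2 V$
$a{\left(d \right)} = \frac{2}{d}$ ($a{\left(d \right)} = \frac{2 d}{d^{2}} = \frac{2}{d}$)
$\left(a{\left(-2 \right)} - -1\right) 15 = \left(\frac{2}{-2} - -1\right) 15 = \left(2 \left(- \frac{1}{2}\right) + \left(-3 + 4\right)\right) 15 = \left(-1 + 1\right) 15 = 0 \cdot 15 = 0$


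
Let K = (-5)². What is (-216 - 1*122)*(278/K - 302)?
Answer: 2457936/25 ≈ 98318.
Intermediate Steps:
K = 25
(-216 - 1*122)*(278/K - 302) = (-216 - 1*122)*(278/25 - 302) = (-216 - 122)*(278*(1/25) - 302) = -338*(278/25 - 302) = -338*(-7272/25) = 2457936/25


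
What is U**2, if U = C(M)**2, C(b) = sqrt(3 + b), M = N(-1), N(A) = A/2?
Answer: 25/4 ≈ 6.2500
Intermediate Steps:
N(A) = A/2 (N(A) = A*(1/2) = A/2)
M = -1/2 (M = (1/2)*(-1) = -1/2 ≈ -0.50000)
U = 5/2 (U = (sqrt(3 - 1/2))**2 = (sqrt(5/2))**2 = (sqrt(10)/2)**2 = 5/2 ≈ 2.5000)
U**2 = (5/2)**2 = 25/4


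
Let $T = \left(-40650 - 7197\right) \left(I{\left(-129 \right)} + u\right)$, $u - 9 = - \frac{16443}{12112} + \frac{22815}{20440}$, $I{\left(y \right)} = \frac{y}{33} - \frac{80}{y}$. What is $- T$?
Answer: $\frac{766151090676151}{2927506736} \approx 2.6171 \cdot 10^{5}$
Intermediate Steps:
$I{\left(y \right)} = - \frac{80}{y} + \frac{y}{33}$ ($I{\left(y \right)} = y \frac{1}{33} - \frac{80}{y} = \frac{y}{33} - \frac{80}{y} = - \frac{80}{y} + \frac{y}{33}$)
$u = \frac{54209097}{6189232}$ ($u = 9 + \left(- \frac{16443}{12112} + \frac{22815}{20440}\right) = 9 + \left(\left(-16443\right) \frac{1}{12112} + 22815 \cdot \frac{1}{20440}\right) = 9 + \left(- \frac{16443}{12112} + \frac{4563}{4088}\right) = 9 - \frac{1493991}{6189232} = \frac{54209097}{6189232} \approx 8.7586$)
$T = - \frac{766151090676151}{2927506736}$ ($T = \left(-40650 - 7197\right) \left(\left(- \frac{80}{-129} + \frac{1}{33} \left(-129\right)\right) + \frac{54209097}{6189232}\right) = - 47847 \left(\left(\left(-80\right) \left(- \frac{1}{129}\right) - \frac{43}{11}\right) + \frac{54209097}{6189232}\right) = - 47847 \left(\left(\frac{80}{129} - \frac{43}{11}\right) + \frac{54209097}{6189232}\right) = - 47847 \left(- \frac{4667}{1419} + \frac{54209097}{6189232}\right) = \left(-47847\right) \frac{48037562899}{8782520208} = - \frac{766151090676151}{2927506736} \approx -2.6171 \cdot 10^{5}$)
$- T = \left(-1\right) \left(- \frac{766151090676151}{2927506736}\right) = \frac{766151090676151}{2927506736}$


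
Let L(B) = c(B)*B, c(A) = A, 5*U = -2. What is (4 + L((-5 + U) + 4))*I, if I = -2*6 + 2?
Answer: -298/5 ≈ -59.600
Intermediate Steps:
U = -⅖ (U = (⅕)*(-2) = -⅖ ≈ -0.40000)
L(B) = B² (L(B) = B*B = B²)
I = -10 (I = -12 + 2 = -10)
(4 + L((-5 + U) + 4))*I = (4 + ((-5 - ⅖) + 4)²)*(-10) = (4 + (-27/5 + 4)²)*(-10) = (4 + (-7/5)²)*(-10) = (4 + 49/25)*(-10) = (149/25)*(-10) = -298/5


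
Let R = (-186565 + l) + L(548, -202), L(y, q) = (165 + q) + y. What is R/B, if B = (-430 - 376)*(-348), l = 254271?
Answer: 22739/93496 ≈ 0.24321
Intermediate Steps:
L(y, q) = 165 + q + y
R = 68217 (R = (-186565 + 254271) + (165 - 202 + 548) = 67706 + 511 = 68217)
B = 280488 (B = -806*(-348) = 280488)
R/B = 68217/280488 = 68217*(1/280488) = 22739/93496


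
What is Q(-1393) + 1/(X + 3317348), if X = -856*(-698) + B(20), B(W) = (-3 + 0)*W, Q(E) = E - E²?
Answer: -7601876457391/3914776 ≈ -1.9418e+6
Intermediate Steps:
B(W) = -3*W
X = 597428 (X = -856*(-698) - 3*20 = 597488 - 60 = 597428)
Q(-1393) + 1/(X + 3317348) = -1393*(1 - 1*(-1393)) + 1/(597428 + 3317348) = -1393*(1 + 1393) + 1/3914776 = -1393*1394 + 1/3914776 = -1941842 + 1/3914776 = -7601876457391/3914776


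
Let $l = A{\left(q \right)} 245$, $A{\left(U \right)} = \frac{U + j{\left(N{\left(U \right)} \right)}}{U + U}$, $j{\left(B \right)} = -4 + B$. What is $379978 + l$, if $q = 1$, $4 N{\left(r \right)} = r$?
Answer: $\frac{3037129}{8} \approx 3.7964 \cdot 10^{5}$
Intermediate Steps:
$N{\left(r \right)} = \frac{r}{4}$
$A{\left(U \right)} = \frac{-4 + \frac{5 U}{4}}{2 U}$ ($A{\left(U \right)} = \frac{U + \left(-4 + \frac{U}{4}\right)}{U + U} = \frac{-4 + \frac{5 U}{4}}{2 U}$)
$l = - \frac{2695}{8}$ ($l = \left(\frac{5}{8} - \frac{2}{1}\right) 245 = \left(\frac{5}{8} - 2\right) 245 = \left(- \frac{11}{8}\right) 245 = - \frac{2695}{8} \approx -336.88$)
$379978 + l = 379978 - \frac{2695}{8} = \frac{3037129}{8}$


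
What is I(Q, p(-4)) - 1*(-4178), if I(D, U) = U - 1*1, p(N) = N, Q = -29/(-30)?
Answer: 4173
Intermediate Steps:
Q = 29/30 (Q = -29*(-1/30) = 29/30 ≈ 0.96667)
I(D, U) = -1 + U (I(D, U) = U - 1 = -1 + U)
I(Q, p(-4)) - 1*(-4178) = (-1 - 4) - 1*(-4178) = -5 + 4178 = 4173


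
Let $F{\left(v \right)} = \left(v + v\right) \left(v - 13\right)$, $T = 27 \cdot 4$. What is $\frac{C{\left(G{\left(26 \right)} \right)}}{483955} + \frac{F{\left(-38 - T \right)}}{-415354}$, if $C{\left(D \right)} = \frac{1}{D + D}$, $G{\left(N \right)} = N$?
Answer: $- \frac{584195423563}{5226328771820} \approx -0.11178$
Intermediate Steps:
$T = 108$
$C{\left(D \right)} = \frac{1}{2 D}$
$F{\left(v \right)} = 2 v \left(-13 + v\right)$
$\frac{C{\left(G{\left(26 \right)} \right)}}{483955} + \frac{F{\left(-38 - T \right)}}{-415354} = \frac{\frac{1}{2} \cdot \frac{1}{26}}{483955} + \frac{2 \left(-38 - 108\right) \left(-13 - 146\right)}{-415354} = \frac{1}{2} \cdot \frac{1}{26} \cdot \frac{1}{483955} + 2 \left(-38 - 108\right) \left(-13 - 146\right) \left(- \frac{1}{415354}\right) = \frac{1}{52} \cdot \frac{1}{483955} + 2 \left(-146\right) \left(-13 - 146\right) \left(- \frac{1}{415354}\right) = \frac{1}{25165660} + 2 \left(-146\right) \left(-159\right) \left(- \frac{1}{415354}\right) = \frac{1}{25165660} + 46428 \left(- \frac{1}{415354}\right) = \frac{1}{25165660} - \frac{23214}{207677} = - \frac{584195423563}{5226328771820}$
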